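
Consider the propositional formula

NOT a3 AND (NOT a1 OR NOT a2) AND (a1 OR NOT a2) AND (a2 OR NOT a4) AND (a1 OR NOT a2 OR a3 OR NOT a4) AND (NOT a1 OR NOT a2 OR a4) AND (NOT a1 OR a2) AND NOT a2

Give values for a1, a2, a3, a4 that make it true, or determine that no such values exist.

Unit clause (NOT a3) forces a3 = False.
Unit clause (NOT a2) forces a2 = False.
In (a2 OR NOT a4) only NOT a4 is left, so a4 = False.
In (NOT a1 OR a2) only NOT a1 is left, so a1 = False.
All clauses satisfied.

a1 = False, a2 = False, a3 = False, a4 = False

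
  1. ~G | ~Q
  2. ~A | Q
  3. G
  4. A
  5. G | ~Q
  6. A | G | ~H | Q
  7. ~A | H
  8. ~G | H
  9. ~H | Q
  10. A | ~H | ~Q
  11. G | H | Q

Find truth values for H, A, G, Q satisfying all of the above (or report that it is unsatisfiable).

Unsatisfiable — no assignment works.

Case A = True:
  (~A | Q) forces Q = True.
  (~G | ~Q) forces G = False.
  Clause (G) is falsified — contradiction.
Case A = False:
  Clause (A) is falsified — contradiction.
Both cases fail, so the formula is unsatisfiable.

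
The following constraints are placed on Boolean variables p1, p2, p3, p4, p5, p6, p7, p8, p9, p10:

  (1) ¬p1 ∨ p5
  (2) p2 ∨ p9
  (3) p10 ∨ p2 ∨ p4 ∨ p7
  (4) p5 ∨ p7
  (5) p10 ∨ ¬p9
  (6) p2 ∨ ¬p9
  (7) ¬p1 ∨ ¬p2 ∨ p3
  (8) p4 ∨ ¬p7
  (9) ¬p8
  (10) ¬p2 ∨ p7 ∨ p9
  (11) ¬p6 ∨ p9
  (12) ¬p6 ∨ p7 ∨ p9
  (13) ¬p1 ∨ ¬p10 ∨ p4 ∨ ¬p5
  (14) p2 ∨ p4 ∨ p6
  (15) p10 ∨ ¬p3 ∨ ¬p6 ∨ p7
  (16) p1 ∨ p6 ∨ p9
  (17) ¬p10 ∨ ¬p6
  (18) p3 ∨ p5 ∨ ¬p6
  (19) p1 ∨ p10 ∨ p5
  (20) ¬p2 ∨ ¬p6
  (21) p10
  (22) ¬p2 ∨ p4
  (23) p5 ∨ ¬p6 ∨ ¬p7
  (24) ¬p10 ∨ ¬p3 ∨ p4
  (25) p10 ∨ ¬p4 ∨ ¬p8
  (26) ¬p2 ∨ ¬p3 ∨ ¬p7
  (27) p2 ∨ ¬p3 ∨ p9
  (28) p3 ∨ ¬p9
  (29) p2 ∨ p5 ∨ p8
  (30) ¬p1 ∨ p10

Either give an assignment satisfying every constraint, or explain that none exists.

Unit clause (¬p8) forces p8 = False.
Unit clause (p10) forces p10 = True.
In (¬p10 ∨ ¬p6) only ¬p6 is left, so p6 = False.
Set p1 = False.
  then (p1 ∨ p6 ∨ p9) forces p9 = True.
  then (p3 ∨ ¬p9) forces p3 = True.
  then (p2 ∨ ¬p9) forces p2 = True.
  then (¬p2 ∨ p4) forces p4 = True.
  then (¬p2 ∨ ¬p3 ∨ ¬p7) forces p7 = False.
  then (p5 ∨ p7) forces p5 = True.
All clauses satisfied.

p1: False, p2: True, p3: True, p4: True, p5: True, p6: False, p7: False, p8: False, p9: True, p10: True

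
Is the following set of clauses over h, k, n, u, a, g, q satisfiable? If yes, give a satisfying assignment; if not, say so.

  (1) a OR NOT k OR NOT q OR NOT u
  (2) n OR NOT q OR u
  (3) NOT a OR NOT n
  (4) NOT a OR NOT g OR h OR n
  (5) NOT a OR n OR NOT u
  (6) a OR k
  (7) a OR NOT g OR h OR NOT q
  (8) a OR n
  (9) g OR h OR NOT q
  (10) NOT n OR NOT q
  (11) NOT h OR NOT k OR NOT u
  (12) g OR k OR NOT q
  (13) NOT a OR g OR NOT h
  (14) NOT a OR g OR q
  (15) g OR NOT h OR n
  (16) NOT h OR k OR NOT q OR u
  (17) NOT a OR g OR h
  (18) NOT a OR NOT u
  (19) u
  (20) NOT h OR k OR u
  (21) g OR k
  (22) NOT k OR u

h = False, k = True, n = True, u = True, a = False, g = False, q = False

Unit clause (u) forces u = True.
In (NOT a OR NOT u) only NOT a is left, so a = False.
In (a OR k) only k is left, so k = True.
In (a OR n) only n is left, so n = True.
In (NOT n OR NOT q) only NOT q is left, so q = False.
In (NOT h OR NOT k OR NOT u) only NOT h is left, so h = False.
Set g = False.
All clauses satisfied.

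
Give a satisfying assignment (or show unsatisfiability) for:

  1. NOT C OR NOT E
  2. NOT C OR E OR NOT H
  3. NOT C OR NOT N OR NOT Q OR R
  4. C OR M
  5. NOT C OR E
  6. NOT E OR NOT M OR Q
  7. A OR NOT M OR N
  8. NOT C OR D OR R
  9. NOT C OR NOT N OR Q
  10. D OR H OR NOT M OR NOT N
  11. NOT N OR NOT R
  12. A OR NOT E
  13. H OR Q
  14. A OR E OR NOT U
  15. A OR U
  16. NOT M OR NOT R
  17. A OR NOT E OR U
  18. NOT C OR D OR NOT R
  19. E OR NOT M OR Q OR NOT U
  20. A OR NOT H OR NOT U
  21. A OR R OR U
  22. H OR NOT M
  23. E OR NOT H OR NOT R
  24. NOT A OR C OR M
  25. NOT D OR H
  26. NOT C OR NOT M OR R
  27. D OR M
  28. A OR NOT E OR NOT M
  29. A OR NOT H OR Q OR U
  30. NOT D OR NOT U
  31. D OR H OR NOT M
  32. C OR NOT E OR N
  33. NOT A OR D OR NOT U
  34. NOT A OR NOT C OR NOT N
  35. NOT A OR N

N = True, C = False, M = True, A = True, E = False, D = False, Q = True, R = False, U = False, H = True

Try N = False:
  (NOT A OR N) forces A = False.
  (A OR NOT M OR N) forces M = False.
  (C OR M) forces C = True.
  (NOT C OR NOT E) forces E = False.
  clause (NOT C OR E) is falsified — backtrack.
So N = True.
  then (NOT N OR NOT R) forces R = False.
Try C = True:
  (NOT C OR NOT E) forces E = False.
  clause (NOT C OR E) is falsified — backtrack.
So C = False.
  then (C OR M) forces M = True.
  then (H OR NOT M) forces H = True.
Set A = True.
Set E = False.
Set D = False.
  then (NOT A OR D OR NOT U) forces U = False.
Set Q = True.
All clauses satisfied.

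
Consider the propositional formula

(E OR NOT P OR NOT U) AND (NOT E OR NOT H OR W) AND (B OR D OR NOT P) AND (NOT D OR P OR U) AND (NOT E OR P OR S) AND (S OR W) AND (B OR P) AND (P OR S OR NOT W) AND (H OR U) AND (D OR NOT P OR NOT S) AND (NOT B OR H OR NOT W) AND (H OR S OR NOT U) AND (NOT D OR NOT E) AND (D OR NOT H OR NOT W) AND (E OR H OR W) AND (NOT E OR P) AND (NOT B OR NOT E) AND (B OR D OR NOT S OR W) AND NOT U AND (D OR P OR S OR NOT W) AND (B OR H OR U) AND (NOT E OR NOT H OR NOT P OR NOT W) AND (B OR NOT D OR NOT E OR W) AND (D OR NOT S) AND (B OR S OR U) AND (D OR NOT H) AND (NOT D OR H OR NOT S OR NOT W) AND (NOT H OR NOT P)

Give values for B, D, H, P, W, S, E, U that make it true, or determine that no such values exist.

No satisfying assignment exists.

Case U = True:
  Clause (NOT U) is falsified — contradiction.
Case U = False:
  (H OR U) forces H = True.
  (D OR NOT H) forces D = True.
  (NOT D OR P OR U) forces P = True.
  Clause (NOT H OR NOT P) is falsified — contradiction.
Both cases fail, so the formula is unsatisfiable.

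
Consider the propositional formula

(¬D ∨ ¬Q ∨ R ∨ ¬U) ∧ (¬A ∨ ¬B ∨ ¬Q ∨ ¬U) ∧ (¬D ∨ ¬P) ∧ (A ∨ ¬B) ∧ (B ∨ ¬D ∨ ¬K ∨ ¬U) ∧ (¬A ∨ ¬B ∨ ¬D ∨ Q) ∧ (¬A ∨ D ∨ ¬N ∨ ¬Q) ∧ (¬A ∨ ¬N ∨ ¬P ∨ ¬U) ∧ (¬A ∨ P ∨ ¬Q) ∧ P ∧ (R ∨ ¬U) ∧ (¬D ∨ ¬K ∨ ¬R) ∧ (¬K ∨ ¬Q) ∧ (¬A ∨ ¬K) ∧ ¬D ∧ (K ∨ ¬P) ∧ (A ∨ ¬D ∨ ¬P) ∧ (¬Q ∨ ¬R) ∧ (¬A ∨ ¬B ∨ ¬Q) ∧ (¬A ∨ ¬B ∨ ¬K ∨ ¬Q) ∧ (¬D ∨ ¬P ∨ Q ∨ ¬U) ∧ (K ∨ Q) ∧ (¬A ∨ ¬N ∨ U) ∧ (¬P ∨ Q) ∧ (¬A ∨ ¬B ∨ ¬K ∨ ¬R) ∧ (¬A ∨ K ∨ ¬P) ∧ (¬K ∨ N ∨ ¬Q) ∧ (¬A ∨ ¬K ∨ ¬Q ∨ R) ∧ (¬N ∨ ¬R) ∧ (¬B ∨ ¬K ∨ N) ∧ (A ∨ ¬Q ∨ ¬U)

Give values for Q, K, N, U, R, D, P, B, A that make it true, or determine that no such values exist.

Unsatisfiable — no assignment works.

Case D = True:
  Clause (¬D) is falsified — contradiction.
Case D = False:
  (P) forces P = True.
  (K ∨ ¬P) forces K = True.
  (¬K ∨ ¬Q) forces Q = False.
  Clause (¬P ∨ Q) is falsified — contradiction.
Both cases fail, so the formula is unsatisfiable.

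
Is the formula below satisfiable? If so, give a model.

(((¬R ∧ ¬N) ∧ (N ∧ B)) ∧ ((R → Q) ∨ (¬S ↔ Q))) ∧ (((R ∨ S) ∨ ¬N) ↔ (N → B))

Case N = True: the conjunct ¬N is False.
Case N = False: the conjunct N is False.
Both cases fail — unsatisfiable.

The formula is unsatisfiable.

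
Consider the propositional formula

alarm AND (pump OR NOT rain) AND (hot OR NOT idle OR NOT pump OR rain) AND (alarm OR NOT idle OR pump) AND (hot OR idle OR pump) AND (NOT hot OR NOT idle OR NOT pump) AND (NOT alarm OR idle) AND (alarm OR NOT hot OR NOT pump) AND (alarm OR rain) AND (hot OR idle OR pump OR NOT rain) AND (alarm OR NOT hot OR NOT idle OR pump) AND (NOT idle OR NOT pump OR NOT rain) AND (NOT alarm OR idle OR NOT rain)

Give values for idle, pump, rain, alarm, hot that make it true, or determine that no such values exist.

idle=T, pump=F, rain=F, alarm=T, hot=F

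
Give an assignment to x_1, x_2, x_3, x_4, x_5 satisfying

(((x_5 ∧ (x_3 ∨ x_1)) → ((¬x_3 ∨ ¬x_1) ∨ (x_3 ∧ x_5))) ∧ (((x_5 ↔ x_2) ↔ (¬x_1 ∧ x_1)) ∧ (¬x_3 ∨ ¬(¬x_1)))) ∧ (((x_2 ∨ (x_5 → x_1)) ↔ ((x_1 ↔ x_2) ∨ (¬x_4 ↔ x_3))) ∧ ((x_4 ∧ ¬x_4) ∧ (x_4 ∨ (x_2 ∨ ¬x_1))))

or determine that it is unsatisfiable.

Unsatisfiable — no assignment works.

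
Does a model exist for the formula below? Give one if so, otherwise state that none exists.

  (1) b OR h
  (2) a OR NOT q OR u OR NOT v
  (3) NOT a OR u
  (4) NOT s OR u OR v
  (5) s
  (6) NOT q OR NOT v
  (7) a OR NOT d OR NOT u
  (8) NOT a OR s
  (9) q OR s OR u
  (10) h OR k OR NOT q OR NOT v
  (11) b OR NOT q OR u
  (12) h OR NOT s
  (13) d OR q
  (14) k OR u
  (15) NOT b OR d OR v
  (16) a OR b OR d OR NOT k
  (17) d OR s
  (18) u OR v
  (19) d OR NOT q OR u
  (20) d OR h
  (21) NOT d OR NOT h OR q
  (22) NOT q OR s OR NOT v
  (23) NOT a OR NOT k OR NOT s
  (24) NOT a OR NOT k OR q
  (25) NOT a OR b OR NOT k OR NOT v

d = False; k = False; u = True; a = False; b = False; h = True; q = True; v = False; s = True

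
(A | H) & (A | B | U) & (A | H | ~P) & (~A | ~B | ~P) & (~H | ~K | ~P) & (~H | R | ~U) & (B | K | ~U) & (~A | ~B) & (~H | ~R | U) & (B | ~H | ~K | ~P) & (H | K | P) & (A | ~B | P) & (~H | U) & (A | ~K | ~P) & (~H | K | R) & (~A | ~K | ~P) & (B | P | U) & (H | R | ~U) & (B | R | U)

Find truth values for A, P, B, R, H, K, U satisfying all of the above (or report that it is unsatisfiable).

Set A = False.
  then (A | H) forces H = True.
  then (~H | U) forces U = True.
  then (~H | R | ~U) forces R = True.
Set P = False.
  then (A | ~B | P) forces B = False.
  then (B | K | ~U) forces K = True.
All clauses satisfied.

A = False, P = False, B = False, R = True, H = True, K = True, U = True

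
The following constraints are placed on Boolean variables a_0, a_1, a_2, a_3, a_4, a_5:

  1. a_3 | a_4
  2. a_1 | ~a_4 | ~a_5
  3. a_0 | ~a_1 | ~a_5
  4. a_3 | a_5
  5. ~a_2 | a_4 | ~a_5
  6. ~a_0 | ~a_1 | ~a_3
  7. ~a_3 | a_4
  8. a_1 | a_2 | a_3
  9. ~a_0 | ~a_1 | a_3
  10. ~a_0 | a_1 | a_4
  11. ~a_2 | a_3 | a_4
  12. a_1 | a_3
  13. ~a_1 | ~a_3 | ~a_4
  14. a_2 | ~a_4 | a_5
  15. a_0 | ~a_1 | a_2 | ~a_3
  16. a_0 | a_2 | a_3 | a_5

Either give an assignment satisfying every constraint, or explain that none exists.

Set a_0 = False.
Set a_1 = False.
  then (a_1 | a_3) forces a_3 = True.
  then (~a_3 | a_4) forces a_4 = True.
  then (a_1 | ~a_4 | ~a_5) forces a_5 = False.
  then (a_2 | ~a_4 | a_5) forces a_2 = True.
All clauses satisfied.

a_0 = False, a_1 = False, a_2 = True, a_3 = True, a_4 = True, a_5 = False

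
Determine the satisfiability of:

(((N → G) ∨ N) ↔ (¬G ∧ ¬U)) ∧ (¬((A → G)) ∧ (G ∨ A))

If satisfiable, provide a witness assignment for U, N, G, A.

U = False; N = False; G = False; A = True

  ((N → G) ∨ N) ↔ (¬G ∧ ¬U) = True
    (N → G) ∨ N = True
      N → G = True
    ¬G ∧ ¬U = True
      ¬G = True
      ¬U = True
  ¬((A → G)) ∧ (G ∨ A) = True
    ¬((A → G)) = True
      A → G = False
    G ∨ A = True
Both conjuncts True, so the formula holds.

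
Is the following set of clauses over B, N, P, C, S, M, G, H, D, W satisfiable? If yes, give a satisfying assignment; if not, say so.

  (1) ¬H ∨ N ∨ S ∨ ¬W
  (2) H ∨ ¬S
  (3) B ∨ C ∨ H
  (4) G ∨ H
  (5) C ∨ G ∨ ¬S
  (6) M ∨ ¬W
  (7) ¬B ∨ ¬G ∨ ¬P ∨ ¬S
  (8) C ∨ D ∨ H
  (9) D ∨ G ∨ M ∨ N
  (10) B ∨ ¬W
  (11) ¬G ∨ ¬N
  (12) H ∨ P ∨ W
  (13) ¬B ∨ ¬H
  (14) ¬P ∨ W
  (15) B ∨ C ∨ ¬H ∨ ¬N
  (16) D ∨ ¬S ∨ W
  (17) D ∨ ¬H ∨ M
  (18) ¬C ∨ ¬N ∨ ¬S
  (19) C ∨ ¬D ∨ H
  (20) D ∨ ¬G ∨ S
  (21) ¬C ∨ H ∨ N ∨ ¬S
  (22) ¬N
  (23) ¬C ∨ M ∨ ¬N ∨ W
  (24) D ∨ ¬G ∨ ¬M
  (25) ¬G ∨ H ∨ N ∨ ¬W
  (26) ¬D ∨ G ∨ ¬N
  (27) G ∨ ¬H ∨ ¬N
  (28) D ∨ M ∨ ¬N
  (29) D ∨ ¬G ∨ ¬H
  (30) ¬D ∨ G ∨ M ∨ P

B = False, N = False, P = False, C = False, S = True, M = False, G = True, H = True, D = True, W = False

Unit clause (¬N) forces N = False.
Set B = False.
  then (B ∨ ¬W) forces W = False.
  then (¬P ∨ W) forces P = False.
  then (H ∨ P ∨ W) forces H = True.
Set C = False.
Set S = True.
  then (C ∨ G ∨ ¬S) forces G = True.
  then (D ∨ ¬S ∨ W) forces D = True.
Set M = False.
All clauses satisfied.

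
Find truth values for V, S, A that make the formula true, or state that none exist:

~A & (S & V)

V: True, S: True, A: False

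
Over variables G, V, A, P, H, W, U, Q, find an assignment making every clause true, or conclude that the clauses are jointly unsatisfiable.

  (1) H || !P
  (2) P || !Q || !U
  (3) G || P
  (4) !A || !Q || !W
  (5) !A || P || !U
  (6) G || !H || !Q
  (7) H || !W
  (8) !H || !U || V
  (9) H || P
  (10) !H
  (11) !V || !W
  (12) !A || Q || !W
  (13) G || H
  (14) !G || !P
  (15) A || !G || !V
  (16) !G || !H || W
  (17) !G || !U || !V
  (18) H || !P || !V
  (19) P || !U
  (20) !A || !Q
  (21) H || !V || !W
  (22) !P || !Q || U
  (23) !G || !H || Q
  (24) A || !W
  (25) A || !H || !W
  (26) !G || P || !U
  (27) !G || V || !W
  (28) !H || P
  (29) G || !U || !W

Unsatisfiable — no assignment works.

Case H = True:
  Clause (!H) is falsified — contradiction.
Case H = False:
  (H || !P) forces P = False.
  Clause (H || P) is falsified — contradiction.
Both cases fail, so the formula is unsatisfiable.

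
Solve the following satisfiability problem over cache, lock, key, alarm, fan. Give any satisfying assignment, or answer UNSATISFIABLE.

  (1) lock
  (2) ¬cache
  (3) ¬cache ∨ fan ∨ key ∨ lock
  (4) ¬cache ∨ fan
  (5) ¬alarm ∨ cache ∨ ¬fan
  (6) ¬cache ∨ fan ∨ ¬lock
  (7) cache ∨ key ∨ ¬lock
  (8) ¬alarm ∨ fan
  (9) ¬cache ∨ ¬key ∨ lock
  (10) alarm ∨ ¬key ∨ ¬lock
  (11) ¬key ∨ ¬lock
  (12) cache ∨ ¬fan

Unsatisfiable — no assignment works.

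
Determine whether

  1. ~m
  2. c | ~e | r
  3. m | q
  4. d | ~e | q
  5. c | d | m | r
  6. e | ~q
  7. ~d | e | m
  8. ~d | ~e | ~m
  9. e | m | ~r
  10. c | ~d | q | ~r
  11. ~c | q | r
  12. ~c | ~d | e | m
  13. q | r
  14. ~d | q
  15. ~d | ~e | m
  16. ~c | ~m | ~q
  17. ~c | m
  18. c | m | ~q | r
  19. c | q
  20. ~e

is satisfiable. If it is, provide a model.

Unsatisfiable — no assignment works.

Case m = True:
  Clause (~m) is falsified — contradiction.
Case m = False:
  (m | q) forces q = True.
  (e | ~q) forces e = True.
  Clause (~e) is falsified — contradiction.
Both cases fail, so the formula is unsatisfiable.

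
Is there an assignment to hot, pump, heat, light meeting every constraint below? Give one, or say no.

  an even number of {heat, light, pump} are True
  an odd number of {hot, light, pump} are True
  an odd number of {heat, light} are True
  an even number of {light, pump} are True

hot: True, pump: True, heat: False, light: True

{heat, light, pump}: 2 true → even ✓
{hot, light, pump}: 3 true → odd ✓
{heat, light}: 1 true → odd ✓
{light, pump}: 2 true → even ✓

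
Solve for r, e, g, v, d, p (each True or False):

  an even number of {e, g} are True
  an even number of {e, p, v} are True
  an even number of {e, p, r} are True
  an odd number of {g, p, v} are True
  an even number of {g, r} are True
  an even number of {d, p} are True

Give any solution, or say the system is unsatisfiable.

Adding constraints 1, 2, 4 mod 2: every variable appears an even number of times on the left, so the left side is 0.
But the right sides sum to 1 (mod 2). 0 ≠ 1 — the system is inconsistent.

Unsatisfiable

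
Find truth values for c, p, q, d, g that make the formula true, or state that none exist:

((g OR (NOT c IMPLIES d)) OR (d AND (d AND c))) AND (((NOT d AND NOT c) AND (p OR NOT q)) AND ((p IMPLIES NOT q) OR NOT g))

c: False; p: True; q: False; d: False; g: True

  (g OR (NOT c IMPLIES d)) OR (d AND (d AND c)) = True
    g OR (NOT c IMPLIES d) = True
      NOT c IMPLIES d = False
        NOT c = True
    d AND (d AND c) = False
      d AND c = False
  ((NOT d AND NOT c) AND (p OR NOT q)) AND ((p IMPLIES NOT q) OR NOT g) = True
    (NOT d AND NOT c) AND (p OR NOT q) = True
      NOT d AND NOT c = True
        NOT d = True
        NOT c = True
      p OR NOT q = True
        NOT q = True
    (p IMPLIES NOT q) OR NOT g = True
      p IMPLIES NOT q = True
        NOT q = True
      NOT g = False
Both conjuncts True, so the formula holds.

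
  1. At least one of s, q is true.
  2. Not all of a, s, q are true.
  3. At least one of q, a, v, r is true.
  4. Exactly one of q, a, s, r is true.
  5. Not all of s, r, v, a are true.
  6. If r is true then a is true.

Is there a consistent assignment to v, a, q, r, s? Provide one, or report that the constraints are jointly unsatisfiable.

v = True, a = False, q = True, r = False, s = False

  (1) {s, q}: 1 true — at least one ✓
  (2) {a, s, q}: 1/3 true — not all ✓
  (3) {q, a, v, r}: 2 true — at least one ✓
  (4) {q, a, s, r}: 1 true — exactly one ✓
  (5) {s, r, v, a}: 1/4 true — not all ✓
  (6) r=F ⇒ a: vacuous ✓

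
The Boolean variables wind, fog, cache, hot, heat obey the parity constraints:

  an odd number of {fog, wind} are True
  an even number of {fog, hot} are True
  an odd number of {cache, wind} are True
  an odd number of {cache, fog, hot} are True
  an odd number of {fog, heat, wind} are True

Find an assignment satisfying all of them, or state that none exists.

wind = False, fog = True, cache = True, hot = True, heat = False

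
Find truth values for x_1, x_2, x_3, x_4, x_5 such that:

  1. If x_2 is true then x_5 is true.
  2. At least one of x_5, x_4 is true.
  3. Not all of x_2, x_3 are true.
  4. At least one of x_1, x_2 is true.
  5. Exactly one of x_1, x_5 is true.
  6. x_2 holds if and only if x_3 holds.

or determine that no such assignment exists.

x_1 = True, x_2 = False, x_3 = False, x_4 = True, x_5 = False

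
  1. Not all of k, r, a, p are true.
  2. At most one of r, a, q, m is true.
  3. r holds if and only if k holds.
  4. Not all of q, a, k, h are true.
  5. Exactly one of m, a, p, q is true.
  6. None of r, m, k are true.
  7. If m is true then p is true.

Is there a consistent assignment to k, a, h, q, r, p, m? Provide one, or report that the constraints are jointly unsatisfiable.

k = False; a = False; h = False; q = True; r = False; p = False; m = False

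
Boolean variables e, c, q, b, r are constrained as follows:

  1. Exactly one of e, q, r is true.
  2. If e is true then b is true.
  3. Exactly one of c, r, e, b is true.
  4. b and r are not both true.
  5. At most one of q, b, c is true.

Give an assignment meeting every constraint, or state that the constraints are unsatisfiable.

e = False, c = False, q = False, b = False, r = True

  (1) {e, q, r}: 1 true — exactly one ✓
  (2) e=F ⇒ b: vacuous ✓
  (3) {c, r, e, b}: 1 true — exactly one ✓
  (4) b=F, r=T — not both ✓
  (5) {q, b, c}: 0 true — at most one ✓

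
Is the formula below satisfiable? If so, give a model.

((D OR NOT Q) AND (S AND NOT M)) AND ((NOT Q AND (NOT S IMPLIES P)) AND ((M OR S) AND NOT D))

P=F, M=F, Q=F, S=T, D=F

  (D OR NOT Q) AND (S AND NOT M) = True
    D OR NOT Q = True
      NOT Q = True
    S AND NOT M = True
      NOT M = True
  (NOT Q AND (NOT S IMPLIES P)) AND ((M OR S) AND NOT D) = True
    NOT Q AND (NOT S IMPLIES P) = True
      NOT Q = True
      NOT S IMPLIES P = True
        NOT S = False
    (M OR S) AND NOT D = True
      M OR S = True
      NOT D = True
Both conjuncts True, so the formula holds.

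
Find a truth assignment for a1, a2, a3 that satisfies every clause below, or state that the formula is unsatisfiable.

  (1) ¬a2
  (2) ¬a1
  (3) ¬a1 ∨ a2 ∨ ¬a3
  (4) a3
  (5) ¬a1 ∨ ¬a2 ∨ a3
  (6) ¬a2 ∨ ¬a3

a1: False, a2: False, a3: True

Unit clause (¬a2) forces a2 = False.
Unit clause (¬a1) forces a1 = False.
Unit clause (a3) forces a3 = True.
Check each clause:
  (¬a2): ¬a2 holds.
  (¬a1): ¬a1 holds.
  (¬a1 ∨ a2 ∨ ¬a3): ¬a1 holds.
  (a3): a3 holds.
  (¬a1 ∨ ¬a2 ∨ a3): ¬a1 holds.
  (¬a2 ∨ ¬a3): ¬a2 holds.
All clauses satisfied.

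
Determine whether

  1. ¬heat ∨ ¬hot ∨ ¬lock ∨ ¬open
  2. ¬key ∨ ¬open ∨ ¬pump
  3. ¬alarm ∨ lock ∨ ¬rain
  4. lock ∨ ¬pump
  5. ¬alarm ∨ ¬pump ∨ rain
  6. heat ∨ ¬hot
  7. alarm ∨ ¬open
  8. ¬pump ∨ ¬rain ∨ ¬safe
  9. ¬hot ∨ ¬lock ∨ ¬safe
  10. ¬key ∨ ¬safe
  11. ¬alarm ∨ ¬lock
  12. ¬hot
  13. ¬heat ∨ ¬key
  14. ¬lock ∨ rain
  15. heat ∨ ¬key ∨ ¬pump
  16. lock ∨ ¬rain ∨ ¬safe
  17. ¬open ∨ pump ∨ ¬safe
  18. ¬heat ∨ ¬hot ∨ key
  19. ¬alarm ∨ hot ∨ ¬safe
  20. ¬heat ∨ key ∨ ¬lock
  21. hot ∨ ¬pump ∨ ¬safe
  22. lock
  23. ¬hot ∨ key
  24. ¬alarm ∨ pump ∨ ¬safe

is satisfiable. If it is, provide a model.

Unit clause (¬hot) forces hot = False.
Unit clause (lock) forces lock = True.
In (¬alarm ∨ ¬lock) only ¬alarm is left, so alarm = False.
In (¬lock ∨ rain) only rain is left, so rain = True.
In (alarm ∨ ¬open) only ¬open is left, so open = False.
Set heat = False.
Set pump = False.
Set safe = False.
Set key = True.
All clauses satisfied.

lock: True, alarm: False, open: False, heat: False, hot: False, pump: False, safe: False, rain: True, key: True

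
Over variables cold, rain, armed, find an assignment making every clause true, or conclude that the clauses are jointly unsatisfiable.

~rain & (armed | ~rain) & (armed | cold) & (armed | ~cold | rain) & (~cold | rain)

cold: False, rain: False, armed: True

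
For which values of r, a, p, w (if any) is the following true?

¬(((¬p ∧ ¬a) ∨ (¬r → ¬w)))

r = False; a = True; p = False; w = True

  ¬(((¬p ∧ ¬a) ∨ (¬r → ¬w))) = True
    (¬p ∧ ¬a) ∨ (¬r → ¬w) = False
      ¬p ∧ ¬a = False
        ¬p = True
        ¬a = False
      ¬r → ¬w = False
        ¬r = True
        ¬w = False
The formula evaluates to True.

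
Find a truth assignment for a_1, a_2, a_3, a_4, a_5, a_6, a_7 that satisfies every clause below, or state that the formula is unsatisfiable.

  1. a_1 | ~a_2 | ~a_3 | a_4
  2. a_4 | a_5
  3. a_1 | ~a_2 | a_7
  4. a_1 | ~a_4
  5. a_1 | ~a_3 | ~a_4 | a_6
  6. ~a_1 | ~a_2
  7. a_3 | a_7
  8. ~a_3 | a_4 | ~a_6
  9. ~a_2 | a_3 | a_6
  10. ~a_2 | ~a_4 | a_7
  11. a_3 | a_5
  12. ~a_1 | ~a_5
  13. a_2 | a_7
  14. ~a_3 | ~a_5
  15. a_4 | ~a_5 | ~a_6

Set a_1 = True.
  then (~a_1 | ~a_2) forces a_2 = False.
  then (~a_1 | ~a_5) forces a_5 = False.
  then (a_2 | a_7) forces a_7 = True.
  then (a_4 | a_5) forces a_4 = True.
  then (a_3 | a_5) forces a_3 = True.
Set a_6 = False.
All clauses satisfied.

a_1: True, a_2: False, a_3: True, a_4: True, a_5: False, a_6: False, a_7: True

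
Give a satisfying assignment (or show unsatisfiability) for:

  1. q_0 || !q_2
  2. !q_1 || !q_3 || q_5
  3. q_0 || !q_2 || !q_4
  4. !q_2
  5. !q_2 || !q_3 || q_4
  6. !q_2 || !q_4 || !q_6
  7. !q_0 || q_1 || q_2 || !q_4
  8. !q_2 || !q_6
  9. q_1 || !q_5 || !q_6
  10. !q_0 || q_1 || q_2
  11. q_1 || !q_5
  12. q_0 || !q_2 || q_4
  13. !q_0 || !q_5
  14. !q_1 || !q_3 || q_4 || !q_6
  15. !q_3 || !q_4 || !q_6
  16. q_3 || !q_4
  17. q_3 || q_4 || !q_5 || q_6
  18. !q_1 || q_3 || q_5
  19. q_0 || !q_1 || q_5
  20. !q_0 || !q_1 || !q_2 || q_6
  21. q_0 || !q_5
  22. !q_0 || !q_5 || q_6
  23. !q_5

q_0=F, q_1=F, q_2=F, q_3=F, q_4=F, q_5=F, q_6=T

Unit clause (!q_2) forces q_2 = False.
Unit clause (!q_5) forces q_5 = False.
Try q_0 = True:
  (!q_0 || q_1 || q_2) forces q_1 = True.
  (!q_1 || !q_3 || q_5) forces q_3 = False.
  clause (!q_1 || q_3 || q_5) is falsified — backtrack.
So q_0 = False.
  then (q_0 || !q_1 || q_5) forces q_1 = False.
Set q_3 = False.
  then (q_3 || !q_4) forces q_4 = False.
Set q_6 = True.
All clauses satisfied.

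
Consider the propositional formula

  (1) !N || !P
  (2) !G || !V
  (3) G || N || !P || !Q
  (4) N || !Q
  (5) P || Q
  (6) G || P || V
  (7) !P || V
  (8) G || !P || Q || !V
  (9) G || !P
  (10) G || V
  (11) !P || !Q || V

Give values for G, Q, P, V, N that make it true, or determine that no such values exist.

G: False, Q: True, P: False, V: True, N: True

Set G = False.
  then (G || !P) forces P = False.
  then (G || V) forces V = True.
  then (P || Q) forces Q = True.
  then (N || !Q) forces N = True.
All clauses satisfied.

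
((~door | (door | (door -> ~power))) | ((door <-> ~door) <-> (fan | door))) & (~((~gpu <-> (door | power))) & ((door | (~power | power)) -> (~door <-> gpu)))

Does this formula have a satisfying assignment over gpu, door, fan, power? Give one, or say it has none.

gpu: True, door: False, fan: True, power: True

  (~door | (door | (door -> ~power))) | ((door <-> ~door) <-> (fan | door)) = True
    ~door | (door | (door -> ~power)) = True
      ~door = True
      door | (door -> ~power) = True
        door -> ~power = True
          ~power = False
    (door <-> ~door) <-> (fan | door) = False
      door <-> ~door = False
        ~door = True
      fan | door = True
  ~((~gpu <-> (door | power))) & ((door | (~power | power)) -> (~door <-> gpu)) = True
    ~((~gpu <-> (door | power))) = True
      ~gpu <-> (door | power) = False
        ~gpu = False
        door | power = True
    (door | (~power | power)) -> (~door <-> gpu) = True
      door | (~power | power) = True
        ~power | power = True
          ~power = False
      ~door <-> gpu = True
        ~door = True
Both conjuncts True, so the formula holds.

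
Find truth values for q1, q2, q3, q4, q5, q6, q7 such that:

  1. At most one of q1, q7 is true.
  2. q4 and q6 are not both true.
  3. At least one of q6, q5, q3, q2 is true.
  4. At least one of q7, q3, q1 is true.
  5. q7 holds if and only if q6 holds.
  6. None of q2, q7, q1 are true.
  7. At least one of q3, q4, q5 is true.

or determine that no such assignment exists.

q1=F; q2=F; q3=T; q4=T; q5=T; q6=F; q7=F

  (1) {q1, q7}: 0 true — at most one ✓
  (2) q4=T, q6=F — not both ✓
  (3) {q6, q5, q3, q2}: 2 true — at least one ✓
  (4) {q7, q3, q1}: 1 true — at least one ✓
  (5) q7=F, q6=F — same ✓
  (6) {q2, q7, q1}: 0 true — none ✓
  (7) {q3, q4, q5}: 3 true — at least one ✓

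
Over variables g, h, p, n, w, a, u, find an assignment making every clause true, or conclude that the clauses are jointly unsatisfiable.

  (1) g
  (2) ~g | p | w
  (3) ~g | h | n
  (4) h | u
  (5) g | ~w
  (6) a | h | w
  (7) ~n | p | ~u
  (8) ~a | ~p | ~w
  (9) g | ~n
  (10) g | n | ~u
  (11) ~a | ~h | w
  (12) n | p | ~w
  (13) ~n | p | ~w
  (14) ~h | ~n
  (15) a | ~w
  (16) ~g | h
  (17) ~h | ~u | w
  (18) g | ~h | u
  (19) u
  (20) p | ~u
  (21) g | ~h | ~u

Unsatisfiable

Case g = True:
  (~g | h) forces h = True.
  (~h | ~n) forces n = False.
  (u) forces u = True.
  (~h | ~u | w) forces w = True.
  (n | p | ~w) forces p = True.
  (~a | ~p | ~w) forces a = False.
  Clause (a | ~w) is falsified — contradiction.
Case g = False:
  Clause (g) is falsified — contradiction.
Both cases fail, so the formula is unsatisfiable.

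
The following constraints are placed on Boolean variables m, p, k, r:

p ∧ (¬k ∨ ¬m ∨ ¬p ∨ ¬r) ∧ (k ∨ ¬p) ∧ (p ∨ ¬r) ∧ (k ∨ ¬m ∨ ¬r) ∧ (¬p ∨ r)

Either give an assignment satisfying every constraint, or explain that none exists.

m=F; p=T; k=T; r=T

Unit clause (p) forces p = True.
In (k ∨ ¬p) only k is left, so k = True.
In (¬p ∨ r) only r is left, so r = True.
In (¬k ∨ ¬m ∨ ¬p ∨ ¬r) only ¬m is left, so m = False.
Check each clause:
  (p): p holds.
  (¬k ∨ ¬m ∨ ¬p ∨ ¬r): ¬m holds.
  (k ∨ ¬p): k holds.
  (p ∨ ¬r): p holds.
  (k ∨ ¬m ∨ ¬r): k holds.
  (¬p ∨ r): r holds.
All clauses satisfied.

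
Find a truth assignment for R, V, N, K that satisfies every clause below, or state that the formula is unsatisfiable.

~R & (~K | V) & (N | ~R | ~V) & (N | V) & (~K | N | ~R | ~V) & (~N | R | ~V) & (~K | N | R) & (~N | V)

R=F; V=T; N=F; K=F

Unit clause (~R) forces R = False.
Set V = True.
  then (~N | R | ~V) forces N = False.
  then (~K | N | R) forces K = False.
All clauses satisfied.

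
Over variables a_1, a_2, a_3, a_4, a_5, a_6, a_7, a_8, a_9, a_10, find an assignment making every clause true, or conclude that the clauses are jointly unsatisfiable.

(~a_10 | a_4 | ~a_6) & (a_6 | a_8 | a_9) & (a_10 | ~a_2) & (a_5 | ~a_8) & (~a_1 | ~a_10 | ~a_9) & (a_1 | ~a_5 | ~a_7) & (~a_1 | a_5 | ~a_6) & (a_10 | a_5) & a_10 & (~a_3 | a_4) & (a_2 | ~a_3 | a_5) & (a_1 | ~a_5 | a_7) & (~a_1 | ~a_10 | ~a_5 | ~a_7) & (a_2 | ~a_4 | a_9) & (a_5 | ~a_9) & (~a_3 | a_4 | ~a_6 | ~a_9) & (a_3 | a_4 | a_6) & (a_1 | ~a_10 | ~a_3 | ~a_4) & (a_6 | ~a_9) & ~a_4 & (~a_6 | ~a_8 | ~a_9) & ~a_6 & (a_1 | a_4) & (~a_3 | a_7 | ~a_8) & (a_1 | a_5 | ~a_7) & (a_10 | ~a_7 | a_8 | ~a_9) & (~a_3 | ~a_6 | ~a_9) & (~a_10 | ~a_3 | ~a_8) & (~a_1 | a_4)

Case a_4 = True:
  Clause (~a_4) is falsified — contradiction.
Case a_4 = False:
  (a_10) forces a_10 = True.
  (~a_10 | a_4 | ~a_6) forces a_6 = False.
  (~a_3 | a_4) forces a_3 = False.
  Clause (a_3 | a_4 | a_6) is falsified — contradiction.
Both cases fail, so the formula is unsatisfiable.

Unsatisfiable — no assignment works.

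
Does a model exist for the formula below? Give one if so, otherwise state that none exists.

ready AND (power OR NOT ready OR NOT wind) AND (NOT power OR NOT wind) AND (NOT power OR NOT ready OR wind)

ready=T; wind=F; power=F

Unit clause (ready) forces ready = True.
Try wind = True:
  (power OR NOT ready OR NOT wind) forces power = True.
  clause (NOT power OR NOT wind) is falsified — backtrack.
So wind = False.
  then (NOT power OR NOT ready OR wind) forces power = False.
Check each clause:
  (ready): ready holds.
  (power OR NOT ready OR NOT wind): NOT wind holds.
  (NOT power OR NOT wind): NOT power holds.
  (NOT power OR NOT ready OR wind): NOT power holds.
All clauses satisfied.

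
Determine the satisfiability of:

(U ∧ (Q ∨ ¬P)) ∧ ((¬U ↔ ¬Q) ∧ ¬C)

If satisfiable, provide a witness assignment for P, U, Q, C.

P = False, U = True, Q = True, C = False

  U ∧ (Q ∨ ¬P) = True
    Q ∨ ¬P = True
      ¬P = True
  (¬U ↔ ¬Q) ∧ ¬C = True
    ¬U ↔ ¬Q = True
      ¬U = False
      ¬Q = False
    ¬C = True
Both conjuncts True, so the formula holds.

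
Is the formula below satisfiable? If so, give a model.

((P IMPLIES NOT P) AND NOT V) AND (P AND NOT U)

Unsatisfiable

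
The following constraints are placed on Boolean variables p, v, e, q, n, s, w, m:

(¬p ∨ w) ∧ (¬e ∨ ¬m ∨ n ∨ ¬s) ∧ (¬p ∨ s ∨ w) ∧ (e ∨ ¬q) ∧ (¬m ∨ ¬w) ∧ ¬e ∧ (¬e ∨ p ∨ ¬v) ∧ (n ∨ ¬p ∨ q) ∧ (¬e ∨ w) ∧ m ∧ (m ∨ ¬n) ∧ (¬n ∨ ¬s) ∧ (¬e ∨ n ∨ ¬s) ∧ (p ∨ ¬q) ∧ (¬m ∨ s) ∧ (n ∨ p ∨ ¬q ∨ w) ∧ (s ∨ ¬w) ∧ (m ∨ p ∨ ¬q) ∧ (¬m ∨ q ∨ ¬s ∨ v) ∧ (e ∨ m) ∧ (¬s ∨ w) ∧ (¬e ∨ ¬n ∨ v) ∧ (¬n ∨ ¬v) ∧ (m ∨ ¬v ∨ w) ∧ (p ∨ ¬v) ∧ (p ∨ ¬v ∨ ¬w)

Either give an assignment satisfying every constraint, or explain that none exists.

UNSATISFIABLE

Case e = True:
  Clause (¬e) is falsified — contradiction.
Case e = False:
  (e ∨ ¬q) forces q = False.
  (m) forces m = True.
  (¬m ∨ ¬w) forces w = False.
  (¬p ∨ w) forces p = False.
  (¬m ∨ s) forces s = True.
  Clause (¬s ∨ w) is falsified — contradiction.
Both cases fail, so the formula is unsatisfiable.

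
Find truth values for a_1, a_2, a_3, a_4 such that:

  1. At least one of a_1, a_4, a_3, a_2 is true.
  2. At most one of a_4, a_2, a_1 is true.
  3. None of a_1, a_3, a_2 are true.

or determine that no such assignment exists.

a_1 = False, a_2 = False, a_3 = False, a_4 = True

  (1) {a_1, a_4, a_3, a_2}: 1 true — at least one ✓
  (2) {a_4, a_2, a_1}: 1 true — at most one ✓
  (3) {a_1, a_3, a_2}: 0 true — none ✓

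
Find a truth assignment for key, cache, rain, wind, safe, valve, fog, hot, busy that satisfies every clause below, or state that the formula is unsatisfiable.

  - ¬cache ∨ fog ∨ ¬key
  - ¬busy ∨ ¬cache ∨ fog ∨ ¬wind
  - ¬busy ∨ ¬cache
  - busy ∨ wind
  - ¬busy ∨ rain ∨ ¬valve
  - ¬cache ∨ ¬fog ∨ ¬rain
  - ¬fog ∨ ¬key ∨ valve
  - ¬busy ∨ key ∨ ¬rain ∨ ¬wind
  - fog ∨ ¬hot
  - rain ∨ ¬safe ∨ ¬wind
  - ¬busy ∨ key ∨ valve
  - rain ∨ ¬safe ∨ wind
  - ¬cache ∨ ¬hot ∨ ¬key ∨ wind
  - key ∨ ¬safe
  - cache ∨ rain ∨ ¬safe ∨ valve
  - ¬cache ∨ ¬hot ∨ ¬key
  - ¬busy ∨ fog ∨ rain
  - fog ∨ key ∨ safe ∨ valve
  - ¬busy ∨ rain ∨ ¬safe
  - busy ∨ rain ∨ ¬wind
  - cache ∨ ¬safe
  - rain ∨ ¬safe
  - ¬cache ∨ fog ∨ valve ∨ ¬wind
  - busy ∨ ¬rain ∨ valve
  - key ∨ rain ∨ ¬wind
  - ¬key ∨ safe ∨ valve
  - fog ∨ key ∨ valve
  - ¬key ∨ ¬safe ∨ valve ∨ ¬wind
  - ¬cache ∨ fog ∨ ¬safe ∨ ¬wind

key = True, cache = False, rain = True, wind = True, safe = False, valve = True, fog = False, hot = False, busy = False

Set key = True.
Try cache = True:
  (¬cache ∨ fog ∨ ¬key) forces fog = True.
  (¬busy ∨ ¬cache) forces busy = False.
  (busy ∨ wind) forces wind = True.
  (¬cache ∨ ¬fog ∨ ¬rain) forces rain = False.
  clause (busy ∨ rain ∨ ¬wind) is falsified — backtrack.
So cache = False.
  then (cache ∨ ¬safe) forces safe = False.
  then (¬key ∨ safe ∨ valve) forces valve = True.
Set rain = True.
Set wind = True.
Set fog = False.
  then (fog ∨ ¬hot) forces hot = False.
Set busy = False.
All clauses satisfied.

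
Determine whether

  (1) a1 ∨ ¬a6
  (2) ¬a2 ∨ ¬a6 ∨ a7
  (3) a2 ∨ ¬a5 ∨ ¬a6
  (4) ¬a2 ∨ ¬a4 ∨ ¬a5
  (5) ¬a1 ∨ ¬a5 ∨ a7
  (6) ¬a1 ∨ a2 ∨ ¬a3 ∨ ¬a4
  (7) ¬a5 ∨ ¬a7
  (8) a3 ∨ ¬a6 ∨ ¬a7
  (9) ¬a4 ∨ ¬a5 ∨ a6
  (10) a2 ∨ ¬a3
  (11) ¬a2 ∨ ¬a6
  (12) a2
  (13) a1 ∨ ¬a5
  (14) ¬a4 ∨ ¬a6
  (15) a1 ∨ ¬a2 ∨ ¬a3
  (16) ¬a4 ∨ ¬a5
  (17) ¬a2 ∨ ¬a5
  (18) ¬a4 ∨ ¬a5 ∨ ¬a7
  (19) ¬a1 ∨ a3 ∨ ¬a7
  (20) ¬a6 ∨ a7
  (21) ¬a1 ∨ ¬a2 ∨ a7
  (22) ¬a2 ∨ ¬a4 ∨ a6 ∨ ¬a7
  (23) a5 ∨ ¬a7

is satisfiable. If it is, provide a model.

a1=F; a2=T; a3=F; a4=F; a5=F; a6=F; a7=F

Unit clause (a2) forces a2 = True.
In (¬a2 ∨ ¬a5) only ¬a5 is left, so a5 = False.
In (a5 ∨ ¬a7) only ¬a7 is left, so a7 = False.
In (¬a2 ∨ ¬a6 ∨ a7) only ¬a6 is left, so a6 = False.
In (¬a1 ∨ ¬a2 ∨ a7) only ¬a1 is left, so a1 = False.
In (a1 ∨ ¬a2 ∨ ¬a3) only ¬a3 is left, so a3 = False.
Set a4 = False.
All clauses satisfied.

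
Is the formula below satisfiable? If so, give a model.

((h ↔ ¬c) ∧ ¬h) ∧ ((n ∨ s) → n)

h = False; s = False; n = True; c = True

  (h ↔ ¬c) ∧ ¬h = True
    h ↔ ¬c = True
      ¬c = False
    ¬h = True
  (n ∨ s) → n = True
    n ∨ s = True
Both conjuncts True, so the formula holds.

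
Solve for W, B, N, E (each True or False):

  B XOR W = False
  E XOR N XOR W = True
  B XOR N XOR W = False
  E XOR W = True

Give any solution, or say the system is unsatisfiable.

W = True, B = True, N = False, E = False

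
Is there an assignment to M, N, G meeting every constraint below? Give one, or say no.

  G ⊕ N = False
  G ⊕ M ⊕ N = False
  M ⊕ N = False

M = False; N = False; G = False

G ⊕ N = F ⊕ F = False ✓
G ⊕ M ⊕ N = F ⊕ F ⊕ F = False ✓
M ⊕ N = F ⊕ F = False ✓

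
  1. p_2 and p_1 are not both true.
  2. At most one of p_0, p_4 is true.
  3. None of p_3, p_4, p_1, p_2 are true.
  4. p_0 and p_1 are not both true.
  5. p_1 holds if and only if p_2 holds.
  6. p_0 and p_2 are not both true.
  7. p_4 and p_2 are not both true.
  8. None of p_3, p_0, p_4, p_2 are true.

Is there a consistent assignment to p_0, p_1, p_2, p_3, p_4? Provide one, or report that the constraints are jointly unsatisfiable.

p_0 = False, p_1 = False, p_2 = False, p_3 = False, p_4 = False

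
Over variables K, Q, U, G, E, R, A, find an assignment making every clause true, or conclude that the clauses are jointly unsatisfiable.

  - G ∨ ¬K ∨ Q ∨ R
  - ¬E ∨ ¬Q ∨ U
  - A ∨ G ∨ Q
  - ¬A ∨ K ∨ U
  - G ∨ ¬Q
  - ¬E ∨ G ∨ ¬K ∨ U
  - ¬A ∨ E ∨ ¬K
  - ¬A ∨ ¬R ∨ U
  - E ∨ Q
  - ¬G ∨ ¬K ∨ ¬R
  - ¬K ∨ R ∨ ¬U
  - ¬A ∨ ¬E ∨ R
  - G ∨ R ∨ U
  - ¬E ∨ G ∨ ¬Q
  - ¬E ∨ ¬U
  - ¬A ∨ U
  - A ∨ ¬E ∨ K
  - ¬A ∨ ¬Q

Set K = False.
Try Q = False:
  (E ∨ Q) forces E = True.
  (¬E ∨ ¬U) forces U = False.
  (¬A ∨ K ∨ U) forces A = False.
  clause (A ∨ ¬E ∨ K) is falsified — backtrack.
So Q = True.
  then (G ∨ ¬Q) forces G = True.
  then (¬A ∨ ¬Q) forces A = False.
  then (A ∨ ¬E ∨ K) forces E = False.
Set U = True.
Set R = False.
All clauses satisfied.

K = False, Q = True, U = True, G = True, E = False, R = False, A = False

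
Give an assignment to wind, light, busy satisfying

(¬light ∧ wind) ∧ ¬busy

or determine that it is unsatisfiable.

wind=T; light=F; busy=F

  ¬light ∧ wind = True
    ¬light = True
  ¬busy = True
Both conjuncts True, so the formula holds.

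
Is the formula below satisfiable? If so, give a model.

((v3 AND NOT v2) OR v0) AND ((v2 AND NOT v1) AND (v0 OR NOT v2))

v0 = True, v1 = False, v2 = True, v3 = False

  (v3 AND NOT v2) OR v0 = True
    v3 AND NOT v2 = False
      NOT v2 = False
  (v2 AND NOT v1) AND (v0 OR NOT v2) = True
    v2 AND NOT v1 = True
      NOT v1 = True
    v0 OR NOT v2 = True
      NOT v2 = False
Both conjuncts True, so the formula holds.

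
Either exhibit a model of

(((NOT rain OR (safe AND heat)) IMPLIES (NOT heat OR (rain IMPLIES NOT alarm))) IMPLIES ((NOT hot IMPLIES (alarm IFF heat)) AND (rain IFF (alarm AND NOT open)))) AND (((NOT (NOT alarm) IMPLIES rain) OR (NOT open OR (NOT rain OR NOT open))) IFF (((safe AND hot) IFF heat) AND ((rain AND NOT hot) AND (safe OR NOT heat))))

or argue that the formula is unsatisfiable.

No satisfying assignment exists.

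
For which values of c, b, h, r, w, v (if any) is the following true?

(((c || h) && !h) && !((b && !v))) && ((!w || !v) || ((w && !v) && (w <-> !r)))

c = True, b = False, h = False, r = False, w = True, v = False

  ((c || h) && !h) && !((b && !v)) = True
    (c || h) && !h = True
      c || h = True
      !h = True
    !((b && !v)) = True
      b && !v = False
        !v = True
  (!w || !v) || ((w && !v) && (w <-> !r)) = True
    !w || !v = True
      !w = False
      !v = True
    (w && !v) && (w <-> !r) = True
      w && !v = True
        !v = True
      w <-> !r = True
        !r = True
Both conjuncts True, so the formula holds.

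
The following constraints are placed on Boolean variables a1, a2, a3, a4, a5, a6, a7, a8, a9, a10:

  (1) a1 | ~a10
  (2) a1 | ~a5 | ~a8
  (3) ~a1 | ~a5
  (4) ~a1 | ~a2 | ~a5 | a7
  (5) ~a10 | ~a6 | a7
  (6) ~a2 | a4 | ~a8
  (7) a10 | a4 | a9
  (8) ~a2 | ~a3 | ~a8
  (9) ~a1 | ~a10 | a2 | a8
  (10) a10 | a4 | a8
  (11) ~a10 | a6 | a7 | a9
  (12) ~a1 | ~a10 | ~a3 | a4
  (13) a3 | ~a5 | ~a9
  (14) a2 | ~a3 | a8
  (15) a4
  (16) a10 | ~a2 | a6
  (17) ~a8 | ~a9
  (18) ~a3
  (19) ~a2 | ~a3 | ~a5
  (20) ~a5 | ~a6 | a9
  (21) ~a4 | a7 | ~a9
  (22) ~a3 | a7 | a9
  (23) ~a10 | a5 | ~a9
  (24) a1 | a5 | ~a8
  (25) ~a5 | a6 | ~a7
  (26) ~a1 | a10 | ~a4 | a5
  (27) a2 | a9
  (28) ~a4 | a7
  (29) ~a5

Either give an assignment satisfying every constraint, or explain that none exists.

a1: True; a2: True; a3: False; a4: True; a5: False; a6: True; a7: True; a8: True; a9: False; a10: True

Unit clause (a4) forces a4 = True.
Unit clause (~a3) forces a3 = False.
In (~a4 | a7) only a7 is left, so a7 = True.
Unit clause (~a5) forces a5 = False.
Set a1 = True.
  then (~a1 | a10 | ~a4 | a5) forces a10 = True.
  then (~a10 | a5 | ~a9) forces a9 = False.
  then (a2 | a9) forces a2 = True.
Set a6 = True.
Set a8 = True.
All clauses satisfied.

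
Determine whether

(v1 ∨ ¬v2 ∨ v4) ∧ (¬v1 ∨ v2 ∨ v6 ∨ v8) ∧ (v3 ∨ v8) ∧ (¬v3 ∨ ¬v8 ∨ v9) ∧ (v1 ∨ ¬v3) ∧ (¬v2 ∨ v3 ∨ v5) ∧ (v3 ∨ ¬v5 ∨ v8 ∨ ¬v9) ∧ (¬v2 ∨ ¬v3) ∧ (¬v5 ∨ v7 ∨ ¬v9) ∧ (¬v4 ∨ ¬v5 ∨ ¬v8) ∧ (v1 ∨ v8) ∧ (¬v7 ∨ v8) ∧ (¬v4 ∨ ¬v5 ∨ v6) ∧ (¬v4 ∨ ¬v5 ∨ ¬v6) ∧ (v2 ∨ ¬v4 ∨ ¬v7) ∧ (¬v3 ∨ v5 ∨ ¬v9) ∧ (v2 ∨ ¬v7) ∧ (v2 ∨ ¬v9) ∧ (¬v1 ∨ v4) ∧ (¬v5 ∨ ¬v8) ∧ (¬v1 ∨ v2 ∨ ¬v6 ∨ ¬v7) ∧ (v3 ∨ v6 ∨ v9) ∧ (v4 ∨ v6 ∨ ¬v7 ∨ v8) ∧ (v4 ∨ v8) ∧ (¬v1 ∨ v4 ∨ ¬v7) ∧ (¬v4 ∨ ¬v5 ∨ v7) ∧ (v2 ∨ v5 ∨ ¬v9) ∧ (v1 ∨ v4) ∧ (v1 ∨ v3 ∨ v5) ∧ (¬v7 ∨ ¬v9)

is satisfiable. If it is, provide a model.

v1 = True; v2 = False; v3 = False; v4 = True; v5 = False; v6 = True; v7 = False; v8 = True; v9 = False

Try v1 = False:
  (v1 ∨ ¬v3) forces v3 = False.
  (v3 ∨ v8) forces v8 = True.
  (¬v5 ∨ ¬v8) forces v5 = False.
  clause (v1 ∨ v3 ∨ v5) is falsified — backtrack.
So v1 = True.
  then (¬v1 ∨ v4) forces v4 = True.
Set v2 = False.
  then (v2 ∨ ¬v4 ∨ ¬v7) forces v7 = False.
  then (v2 ∨ ¬v9) forces v9 = False.
  then (¬v4 ∨ ¬v5 ∨ v7) forces v5 = False.
Set v3 = False.
  then (v3 ∨ v8) forces v8 = True.
  then (v3 ∨ v6 ∨ v9) forces v6 = True.
All clauses satisfied.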